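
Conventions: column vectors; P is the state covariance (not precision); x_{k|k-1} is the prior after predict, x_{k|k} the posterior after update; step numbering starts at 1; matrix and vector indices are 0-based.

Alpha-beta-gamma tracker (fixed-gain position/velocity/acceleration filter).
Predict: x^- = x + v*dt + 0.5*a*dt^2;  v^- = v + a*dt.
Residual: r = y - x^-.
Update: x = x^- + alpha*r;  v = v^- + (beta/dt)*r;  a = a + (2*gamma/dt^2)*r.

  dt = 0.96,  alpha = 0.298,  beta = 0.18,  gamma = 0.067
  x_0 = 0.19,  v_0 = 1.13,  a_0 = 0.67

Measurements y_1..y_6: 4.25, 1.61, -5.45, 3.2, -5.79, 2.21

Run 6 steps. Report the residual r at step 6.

step 1: x_pred=1.5835  r=2.6665  x^+=2.3781  v^+=2.2732  a^+=1.0577
step 2: x_pred=5.0478  r=-3.4378  x^+=4.0233  v^+=2.6440  a^+=0.5579
step 3: x_pred=6.8186  r=-12.2686  x^+=3.1625  v^+=0.8792  a^+=-1.2260
step 4: x_pred=3.4416  r=-0.2416  x^+=3.3696  v^+=-0.3431  a^+=-1.2611
step 5: x_pred=2.4591  r=-8.2491  x^+=0.0009  v^+=-3.1005  a^+=-2.4605
step 6: x_pred=-4.1094  r=6.3194  x^+=-2.2262  v^+=-4.2777  a^+=-1.5417

resid = 6.3194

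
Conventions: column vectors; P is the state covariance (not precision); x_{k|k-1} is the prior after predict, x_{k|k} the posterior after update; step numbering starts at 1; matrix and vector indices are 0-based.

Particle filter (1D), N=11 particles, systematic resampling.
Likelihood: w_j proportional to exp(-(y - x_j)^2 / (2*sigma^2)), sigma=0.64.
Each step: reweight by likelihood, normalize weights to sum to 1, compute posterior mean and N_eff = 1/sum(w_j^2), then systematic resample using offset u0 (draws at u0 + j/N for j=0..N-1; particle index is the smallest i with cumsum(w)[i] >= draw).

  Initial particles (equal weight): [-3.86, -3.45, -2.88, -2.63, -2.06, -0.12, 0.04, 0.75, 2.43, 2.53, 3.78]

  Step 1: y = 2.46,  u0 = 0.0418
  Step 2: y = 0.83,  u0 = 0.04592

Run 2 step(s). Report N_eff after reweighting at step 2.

step 1: w=[0.0000, 0.0000, 0.0000, 0.0000, 0.0000, 0.0001, 0.0004, 0.0132, 0.4665, 0.4642, 0.0557]  mean=2.5282  Neff=2.2917  idx=[8, 8, 8, 8, 8, 9, 9, 9, 9, 9, 10]
step 2: w=[0.1199, 0.1199, 0.1199, 0.1199, 0.1199, 0.0801, 0.0801, 0.0801, 0.0801, 0.0801, 0.0001]  mean=2.4702  Neff=9.6213  idx=[0, 1, 1, 2, 3, 4, 4, 6, 7, 8, 9]

N_eff = 9.6213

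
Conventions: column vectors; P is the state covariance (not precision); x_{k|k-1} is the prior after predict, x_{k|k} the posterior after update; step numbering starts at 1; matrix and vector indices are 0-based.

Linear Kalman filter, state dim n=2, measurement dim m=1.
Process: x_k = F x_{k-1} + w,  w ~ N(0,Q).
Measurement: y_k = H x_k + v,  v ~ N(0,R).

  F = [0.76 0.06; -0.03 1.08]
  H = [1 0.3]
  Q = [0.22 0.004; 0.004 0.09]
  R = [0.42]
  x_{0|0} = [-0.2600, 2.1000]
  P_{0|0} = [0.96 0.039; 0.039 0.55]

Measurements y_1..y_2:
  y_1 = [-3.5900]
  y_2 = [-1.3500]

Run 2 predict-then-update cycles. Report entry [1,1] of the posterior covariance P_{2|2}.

P_post[1,1] = 0.8311

step 1: x^-=[-0.0716, 2.2758]  P^-=[0.7800 0.0497; 0.0497 0.7299]  S=[1.2955]  K=[0.6136; 0.2074]  nu=[-4.2011]  x^+=[-2.6494, 1.4046]  P^+=[0.2923 -0.1152; -0.1152 0.6741]
step 2: x^-=[-1.9293, 1.5965]  P^-=[0.3807 -0.0533; -0.0533 0.8841]  S=[0.8483]  K=[0.4300; 0.2498]  nu=[0.1003]  x^+=[-1.8861, 1.6215]  P^+=[0.2239 -0.1444; -0.1444 0.8311]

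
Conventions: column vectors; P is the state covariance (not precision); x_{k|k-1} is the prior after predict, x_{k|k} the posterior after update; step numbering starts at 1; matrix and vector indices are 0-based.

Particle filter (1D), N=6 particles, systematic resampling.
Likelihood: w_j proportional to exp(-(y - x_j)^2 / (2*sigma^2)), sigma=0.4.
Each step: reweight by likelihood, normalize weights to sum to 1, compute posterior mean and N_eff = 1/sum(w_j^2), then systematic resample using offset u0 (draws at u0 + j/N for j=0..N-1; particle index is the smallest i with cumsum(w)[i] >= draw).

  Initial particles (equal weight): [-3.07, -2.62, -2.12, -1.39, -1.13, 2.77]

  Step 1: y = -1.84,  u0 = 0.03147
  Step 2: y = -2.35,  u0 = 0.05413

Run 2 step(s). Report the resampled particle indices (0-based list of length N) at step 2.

step 1: w=[0.0053, 0.0890, 0.4662, 0.3163, 0.1233, 0.0000]  mean=-1.8166  Neff=2.9367  idx=[1, 2, 2, 2, 3, 3]
step 2: w=[0.2307, 0.2456, 0.2456, 0.2456, 0.0163, 0.0163]  mean=-2.2116  Neff=4.2608  idx=[0, 0, 1, 2, 2, 3]

resampled_idx = [0, 0, 1, 2, 2, 3]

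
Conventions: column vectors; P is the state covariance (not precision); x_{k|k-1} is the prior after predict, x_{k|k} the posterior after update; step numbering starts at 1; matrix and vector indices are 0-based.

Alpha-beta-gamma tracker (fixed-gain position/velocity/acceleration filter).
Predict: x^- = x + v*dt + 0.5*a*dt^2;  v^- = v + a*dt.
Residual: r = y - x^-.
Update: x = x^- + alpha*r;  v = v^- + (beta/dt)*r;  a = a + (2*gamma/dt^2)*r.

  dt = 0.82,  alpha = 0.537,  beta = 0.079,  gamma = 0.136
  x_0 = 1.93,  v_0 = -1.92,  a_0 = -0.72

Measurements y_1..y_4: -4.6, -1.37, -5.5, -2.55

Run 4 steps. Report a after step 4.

step 1: x_pred=0.1135  r=-4.7135  x^+=-2.4176  v^+=-2.9645  a^+=-2.6267
step 2: x_pred=-5.7316  r=4.3616  x^+=-3.3894  v^+=-4.6982  a^+=-0.8624
step 3: x_pred=-7.5319  r=2.0319  x^+=-6.4408  v^+=-5.2096  a^+=-0.0404
step 4: x_pred=-10.7262  r=8.1762  x^+=-6.3356  v^+=-4.4550  a^+=3.2670

a_post = 3.2670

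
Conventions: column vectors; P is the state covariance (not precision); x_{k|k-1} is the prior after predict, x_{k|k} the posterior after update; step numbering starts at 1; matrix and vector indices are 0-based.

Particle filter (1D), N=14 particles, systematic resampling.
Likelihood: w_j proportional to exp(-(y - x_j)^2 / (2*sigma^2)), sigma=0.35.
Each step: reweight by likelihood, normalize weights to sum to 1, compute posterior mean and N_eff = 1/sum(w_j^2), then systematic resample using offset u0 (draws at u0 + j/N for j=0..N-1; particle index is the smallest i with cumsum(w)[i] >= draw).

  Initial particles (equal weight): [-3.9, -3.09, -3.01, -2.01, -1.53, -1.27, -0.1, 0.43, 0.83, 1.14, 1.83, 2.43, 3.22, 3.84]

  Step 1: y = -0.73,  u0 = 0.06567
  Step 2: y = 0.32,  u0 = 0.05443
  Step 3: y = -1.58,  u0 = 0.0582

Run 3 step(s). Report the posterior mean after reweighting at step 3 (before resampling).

step 1: w=[0.0000, 0.0000, 0.0000, 0.0021, 0.1263, 0.5237, 0.3407, 0.0071, 0.0001, 0.0000, 0.0000, 0.0000, 0.0000, 0.0000]  mean=-0.8936  Neff=2.4612  idx=[4, 5, 5, 5, 5, 5, 5, 5, 5, 6, 6, 6, 6, 7]
step 2: w=[0.0000, 0.0000, 0.0000, 0.0000, 0.0000, 0.0000, 0.0000, 0.0000, 0.0000, 0.1679, 0.1679, 0.1679, 0.1679, 0.3283]  mean=0.0739  Neff=4.5341  idx=[9, 9, 10, 10, 11, 11, 11, 12, 12, 13, 13, 13, 13, 13]
step 3: w=[0.1111, 0.1111, 0.1111, 0.1111, 0.1111, 0.1111, 0.1111, 0.1111, 0.1111, 0.0001, 0.0001, 0.0001, 0.0001, 0.0001]  mean=-0.0998  Neff=9.0053  idx=[0, 1, 1, 2, 3, 3, 4, 5, 5, 6, 6, 7, 8, 8]

post_mean = -0.0998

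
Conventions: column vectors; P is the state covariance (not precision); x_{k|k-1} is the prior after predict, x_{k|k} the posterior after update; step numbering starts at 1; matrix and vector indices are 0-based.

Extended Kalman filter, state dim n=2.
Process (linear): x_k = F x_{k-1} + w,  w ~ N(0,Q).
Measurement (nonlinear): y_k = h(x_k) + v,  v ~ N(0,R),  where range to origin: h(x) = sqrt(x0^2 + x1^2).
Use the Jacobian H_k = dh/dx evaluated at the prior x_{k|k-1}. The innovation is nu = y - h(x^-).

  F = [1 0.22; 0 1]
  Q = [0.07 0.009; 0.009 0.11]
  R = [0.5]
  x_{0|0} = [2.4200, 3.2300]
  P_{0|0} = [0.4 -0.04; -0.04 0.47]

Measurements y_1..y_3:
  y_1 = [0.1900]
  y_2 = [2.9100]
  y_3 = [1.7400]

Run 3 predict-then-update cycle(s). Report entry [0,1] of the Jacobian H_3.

H_jac[0,1] = 0.5362

step 1: x^-=[3.1306, 3.2300]  P^-=[0.4751 0.0724; 0.0724 0.5800]  H_jac=[0.6960 0.7181]  S=[1.1016]  K=[0.3474; 0.4238]  nu=[-4.3082]  x^+=[1.6340, 1.4041]  P^+=[0.3422 -0.0898; -0.0898 0.3821]
step 2: x^-=[1.9429, 1.4041]  P^-=[0.3912 0.0033; 0.0033 0.4921]  H_jac=[0.8105 0.5857]  S=[0.9289]  K=[0.3434; 0.3132]  nu=[0.5128]  x^+=[2.1190, 1.5647]  P^+=[0.2817 -0.0966; -0.0966 0.4010]
step 3: x^-=[2.4632, 1.5647]  P^-=[0.3286 0.0006; 0.0006 0.5110]  H_jac=[0.8441 0.5362]  S=[0.8816]  K=[0.3150; 0.3114]  nu=[-1.1782]  x^+=[2.0921, 1.1978]  P^+=[0.2411 -0.0859; -0.0859 0.4255]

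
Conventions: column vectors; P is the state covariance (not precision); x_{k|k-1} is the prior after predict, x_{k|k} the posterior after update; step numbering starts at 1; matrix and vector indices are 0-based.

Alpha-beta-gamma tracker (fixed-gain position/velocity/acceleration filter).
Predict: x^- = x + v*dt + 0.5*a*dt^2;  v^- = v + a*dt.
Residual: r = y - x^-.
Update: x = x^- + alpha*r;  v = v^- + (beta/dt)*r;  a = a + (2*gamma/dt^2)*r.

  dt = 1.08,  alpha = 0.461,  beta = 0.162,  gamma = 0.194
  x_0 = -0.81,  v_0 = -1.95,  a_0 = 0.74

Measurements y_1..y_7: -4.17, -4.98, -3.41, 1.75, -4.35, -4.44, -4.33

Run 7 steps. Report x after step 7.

step 1: x_pred=-2.4844  r=-1.6856  x^+=-3.2615  v^+=-1.4036  a^+=0.1793
step 2: x_pred=-4.6728  r=-0.3072  x^+=-4.8144  v^+=-1.2561  a^+=0.0771
step 3: x_pred=-6.1260  r=2.7160  x^+=-4.8739  v^+=-0.7654  a^+=0.9806
step 4: x_pred=-5.1286  r=6.8786  x^+=-1.9576  v^+=1.3255  a^+=3.2688
step 5: x_pred=1.3803  r=-5.7303  x^+=-1.2614  v^+=3.9962  a^+=1.3626
step 6: x_pred=3.8492  r=-8.2892  x^+=0.0279  v^+=4.2244  a^+=-1.3948
step 7: x_pred=3.7768  r=-8.1068  x^+=0.0396  v^+=1.5021  a^+=-4.0915

x_post = 0.0396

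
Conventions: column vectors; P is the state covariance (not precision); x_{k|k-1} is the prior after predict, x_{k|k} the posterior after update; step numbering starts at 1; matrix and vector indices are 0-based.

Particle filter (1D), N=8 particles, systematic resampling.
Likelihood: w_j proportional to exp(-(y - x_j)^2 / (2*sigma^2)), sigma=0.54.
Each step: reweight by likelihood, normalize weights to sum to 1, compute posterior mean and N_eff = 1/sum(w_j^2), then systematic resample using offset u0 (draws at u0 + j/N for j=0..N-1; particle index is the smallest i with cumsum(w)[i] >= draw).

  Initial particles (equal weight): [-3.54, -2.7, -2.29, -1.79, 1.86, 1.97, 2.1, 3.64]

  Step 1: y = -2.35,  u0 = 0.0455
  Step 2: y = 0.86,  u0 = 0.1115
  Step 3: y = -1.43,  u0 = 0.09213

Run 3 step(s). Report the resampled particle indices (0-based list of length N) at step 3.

resampled_idx = [0, 1, 2, 3, 4, 5, 6, 7]

step 1: w=[0.0356, 0.3273, 0.4013, 0.2358, 0.0000, 0.0000, 0.0000, 0.0000]  mean=-2.3508  Neff=3.0767  idx=[1, 1, 1, 2, 2, 2, 3, 3]
step 2: w=[0.0000, 0.0000, 0.0000, 0.0034, 0.0034, 0.0034, 0.4948, 0.4948]  mean=-1.7952  Neff=2.0420  idx=[6, 6, 6, 6, 7, 7, 7, 7]
step 3: w=[0.1250, 0.1250, 0.1250, 0.1250, 0.1250, 0.1250, 0.1250, 0.1250]  mean=-1.7900  Neff=8.0000  idx=[0, 1, 2, 3, 4, 5, 6, 7]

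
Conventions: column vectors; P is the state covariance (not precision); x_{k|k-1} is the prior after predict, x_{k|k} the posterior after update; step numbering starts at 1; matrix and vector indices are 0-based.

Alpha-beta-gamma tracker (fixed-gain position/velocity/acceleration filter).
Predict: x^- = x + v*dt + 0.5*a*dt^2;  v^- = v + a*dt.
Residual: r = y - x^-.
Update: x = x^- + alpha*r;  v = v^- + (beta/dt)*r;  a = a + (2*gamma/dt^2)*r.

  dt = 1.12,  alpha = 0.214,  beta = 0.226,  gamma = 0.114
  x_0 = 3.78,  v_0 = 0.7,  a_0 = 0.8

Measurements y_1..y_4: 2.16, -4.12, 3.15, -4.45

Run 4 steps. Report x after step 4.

x_post = -1.7522

step 1: x_pred=5.0658  r=-2.9058  x^+=4.4439  v^+=1.0097  a^+=0.2718
step 2: x_pred=5.7452  r=-9.8652  x^+=3.6341  v^+=-0.6765  a^+=-1.5213
step 3: x_pred=1.9222  r=1.2278  x^+=2.1850  v^+=-2.1326  a^+=-1.2981
step 4: x_pred=-1.0177  r=-3.4323  x^+=-1.7522  v^+=-4.2791  a^+=-1.9220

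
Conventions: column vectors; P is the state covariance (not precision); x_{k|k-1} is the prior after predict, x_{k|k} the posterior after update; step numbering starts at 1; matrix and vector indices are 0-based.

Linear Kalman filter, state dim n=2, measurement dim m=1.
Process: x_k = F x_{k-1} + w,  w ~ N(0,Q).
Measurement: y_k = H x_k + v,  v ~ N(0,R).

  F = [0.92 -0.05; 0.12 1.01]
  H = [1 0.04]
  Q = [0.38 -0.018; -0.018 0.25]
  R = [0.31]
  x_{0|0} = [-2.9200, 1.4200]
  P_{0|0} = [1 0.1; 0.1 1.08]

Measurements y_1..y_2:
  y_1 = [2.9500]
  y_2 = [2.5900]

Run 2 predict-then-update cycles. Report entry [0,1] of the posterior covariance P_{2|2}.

step 1: x^-=[-2.7574, 1.0838]  P^-=[1.2199 0.1302; 0.1302 1.3903]  S=[1.5425]  K=[0.7942; 0.1204]  nu=[5.6640]  x^+=[1.7411, 1.7660]  P^+=[0.2469 -0.0174; -0.0174 1.3680]
step 2: x^-=[1.5135, 1.9926]  P^-=[0.5940 -0.0759; -0.0759 1.6448]  S=[0.9006]  K=[0.6562; -0.0112]  nu=[0.9968]  x^+=[2.1676, 1.9815]  P^+=[0.2062 -0.0693; -0.0693 1.6447]

P_post[0,1] = -0.0693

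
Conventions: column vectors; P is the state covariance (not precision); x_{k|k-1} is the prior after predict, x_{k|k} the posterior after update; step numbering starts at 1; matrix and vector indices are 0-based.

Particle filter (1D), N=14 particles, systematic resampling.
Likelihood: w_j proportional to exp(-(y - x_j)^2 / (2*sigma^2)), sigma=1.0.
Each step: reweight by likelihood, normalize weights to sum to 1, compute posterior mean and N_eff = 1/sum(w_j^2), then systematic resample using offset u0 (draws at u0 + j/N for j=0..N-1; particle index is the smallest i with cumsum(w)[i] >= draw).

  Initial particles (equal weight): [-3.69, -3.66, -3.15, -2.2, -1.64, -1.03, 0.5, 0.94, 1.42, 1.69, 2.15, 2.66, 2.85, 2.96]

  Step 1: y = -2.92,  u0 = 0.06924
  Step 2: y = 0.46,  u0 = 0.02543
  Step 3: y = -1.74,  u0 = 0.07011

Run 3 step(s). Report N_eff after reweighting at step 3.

N_eff = 13.8184

step 1: w=[0.1925, 0.1969, 0.2522, 0.1998, 0.1141, 0.0434, 0.0007, 0.0002, 0.0000, 0.0000, 0.0000, 0.0000, 0.0000, 0.0000]  mean=-2.8967  Neff=5.1464  idx=[0, 0, 1, 1, 1, 2, 2, 2, 2, 3, 3, 4, 4, 5]
step 2: w=[0.0003, 0.0003, 0.0003, 0.0003, 0.0003, 0.0024, 0.0024, 0.0024, 0.0024, 0.0473, 0.0473, 0.1792, 0.1792, 0.5358]  mean=-1.3839  Neff=2.8107  idx=[9, 10, 11, 11, 12, 12, 12, 13, 13, 13, 13, 13, 13, 13]
step 3: w=[0.0736, 0.0736, 0.0815, 0.0815, 0.0815, 0.0815, 0.0815, 0.0636, 0.0636, 0.0636, 0.0636, 0.0636, 0.0636, 0.0636]  mean=-1.4508  Neff=13.8184  idx=[0, 1, 2, 3, 4, 5, 6, 7, 8, 9, 10, 11, 12, 13]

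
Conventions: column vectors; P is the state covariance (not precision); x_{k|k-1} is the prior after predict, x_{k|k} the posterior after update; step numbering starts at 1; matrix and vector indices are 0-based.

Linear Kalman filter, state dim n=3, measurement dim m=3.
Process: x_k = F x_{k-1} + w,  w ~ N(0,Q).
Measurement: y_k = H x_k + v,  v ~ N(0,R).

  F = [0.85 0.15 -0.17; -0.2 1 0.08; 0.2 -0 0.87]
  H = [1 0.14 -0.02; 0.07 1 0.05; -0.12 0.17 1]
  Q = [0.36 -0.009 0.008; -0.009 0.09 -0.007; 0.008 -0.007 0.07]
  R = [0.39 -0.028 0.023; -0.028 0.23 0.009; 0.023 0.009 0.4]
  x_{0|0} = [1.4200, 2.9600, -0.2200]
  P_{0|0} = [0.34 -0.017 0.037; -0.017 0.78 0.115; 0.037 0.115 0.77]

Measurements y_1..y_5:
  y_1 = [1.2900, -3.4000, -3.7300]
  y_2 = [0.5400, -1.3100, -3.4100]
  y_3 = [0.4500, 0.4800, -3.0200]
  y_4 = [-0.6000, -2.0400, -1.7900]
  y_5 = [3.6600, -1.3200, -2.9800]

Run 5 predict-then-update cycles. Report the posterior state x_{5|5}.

step 1: x^-=[1.6884, 2.6584, 0.0926]  P^-=[0.6246 0.0114 -0.0075; 0.0114 0.9125 0.1238; -0.0075 0.1238 0.6793]  S=[1.0355 0.1523 -0.0327; 0.1523 1.1612 0.3160; -0.0327 0.3160 1.1581]  K=[0.6062 -0.0196 -0.0471; 0.0178 0.7823 0.0267; 0.0209 -0.0349 0.6156]  nu=[-0.7687, -6.1812, -4.0719]  x^+=[1.5351, -2.2994, -2.2148]  P^+=[0.2422 -0.0404 0.0309; -0.0404 0.1834 -0.0179; 0.0309 -0.0179 0.2532]
step 2: x^-=[1.3364, -2.7836, -1.6198]  P^-=[0.5281 -0.0533 0.0300; -0.0533 0.2970 -0.0276; 0.0300 -0.0276 0.2820]  S=[0.9081 -0.0017 -0.0208; -0.0017 0.5203 0.0490; -0.0208 0.0490 0.6838]  K=[0.5717 -0.0225 -0.0431; -0.0111 0.5608 0.0023; 0.0317 -0.0600 0.4056]  nu=[-0.4391, 1.4611, -1.1566]  x^+=[1.1023, -1.9621, -2.1905]  P^+=[0.2287 -0.0391 0.0298; -0.0391 0.1331 -0.0216; 0.0298 -0.0216 0.1697]
step 3: x^-=[1.0150, -2.3578, -1.6853]  P^-=[0.5156 -0.0558 0.0388; -0.0558 0.2446 -0.0357; 0.0388 -0.0357 0.2179]  S=[0.8935 -0.0119 -0.0119; -0.0119 0.4665 0.0297; -0.0119 0.0297 0.6133]  K=[0.5666 -0.0210 -0.0410; -0.0166 0.5119 -0.0045; 0.0366 -0.0681 0.3419]  nu=[-0.2687, 2.8510, -0.8121]  x^+=[0.8362, -0.8902, -2.1669]  P^+=[0.2266 -0.0384 0.0302; -0.0384 0.1220 -0.0229; 0.0302 -0.0229 0.1445]
step 4: x^-=[0.9456, -1.2308, -1.7179]  P^-=[0.5133 -0.0560 0.0423; -0.0560 0.2327 -0.0384; 0.0423 -0.0384 0.1989]  S=[0.8908 -0.0137 -0.0085; -0.0137 0.4544 0.0242; -0.0085 0.0242 0.5921]  K=[0.5658 -0.0204 -0.0398; -0.0178 0.4992 -0.0074; 0.0389 -0.0720 0.3199]  nu=[-1.4076, -0.7895, 0.2506]  x^+=[0.1553, -1.6017, -1.6356]  P^+=[0.2263 -0.0383 0.0306; -0.0383 0.1191 -0.0237; 0.0306 -0.0237 0.1359]
step 5: x^-=[0.1698, -1.7636, -1.3920]  P^-=[0.5127 -0.0560 0.0437; -0.0560 0.2296 -0.0397; 0.0437 -0.0397 0.1926]  S=[0.8901 -0.0140 -0.0071; -0.0140 0.4511 0.0222; -0.0071 0.0222 0.5849]  K=[0.5656 -0.0201 -0.0391; -0.0181 0.4957 -0.0087; 0.0399 -0.0740 0.3120]  nu=[3.7093, 0.5013, -1.2679]  x^+=[2.3073, -1.5713, -1.6768]  P^+=[0.2262 -0.0382 0.0308; -0.0382 0.1183 -0.0241; 0.0308 -0.0241 0.1329]

x_post = [2.3073, -1.5713, -1.6768]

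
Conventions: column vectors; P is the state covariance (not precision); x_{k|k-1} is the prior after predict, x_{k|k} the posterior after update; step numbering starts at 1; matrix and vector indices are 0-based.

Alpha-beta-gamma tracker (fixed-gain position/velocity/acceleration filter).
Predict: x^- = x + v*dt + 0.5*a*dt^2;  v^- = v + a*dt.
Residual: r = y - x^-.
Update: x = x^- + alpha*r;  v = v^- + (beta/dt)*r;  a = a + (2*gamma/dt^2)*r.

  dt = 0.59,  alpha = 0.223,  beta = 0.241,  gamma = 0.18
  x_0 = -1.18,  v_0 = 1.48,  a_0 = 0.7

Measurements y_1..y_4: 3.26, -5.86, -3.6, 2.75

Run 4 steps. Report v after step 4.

step 1: x_pred=-0.1850  r=3.4450  x^+=0.5833  v^+=3.3002  a^+=4.2627
step 2: x_pred=3.2723  r=-9.1323  x^+=1.2358  v^+=2.0849  a^+=-5.1818
step 3: x_pred=1.5640  r=-5.1640  x^+=0.4124  v^+=-3.0817  a^+=-10.5223
step 4: x_pred=-3.2372  r=5.9872  x^+=-1.9020  v^+=-6.8442  a^+=-4.3304

v_post = -6.8442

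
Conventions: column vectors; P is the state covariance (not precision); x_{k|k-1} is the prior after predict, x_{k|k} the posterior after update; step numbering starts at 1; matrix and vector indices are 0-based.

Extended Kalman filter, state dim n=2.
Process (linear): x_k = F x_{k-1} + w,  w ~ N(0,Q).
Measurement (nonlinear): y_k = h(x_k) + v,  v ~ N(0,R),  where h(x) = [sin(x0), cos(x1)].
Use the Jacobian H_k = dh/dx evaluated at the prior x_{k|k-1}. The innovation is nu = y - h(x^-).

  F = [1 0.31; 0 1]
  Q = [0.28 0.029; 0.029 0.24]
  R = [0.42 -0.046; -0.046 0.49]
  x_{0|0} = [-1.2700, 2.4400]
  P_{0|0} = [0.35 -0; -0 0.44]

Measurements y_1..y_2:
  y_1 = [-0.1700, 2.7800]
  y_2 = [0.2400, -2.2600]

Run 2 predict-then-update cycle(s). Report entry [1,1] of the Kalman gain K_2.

step 1: x^-=[-0.5136, 2.4400]  P^-=[0.6723 0.1654; 0.1654 0.6800]  H_jac=[0.8710 0.0000; 0.0000 -0.6454]  S=[0.9300 -0.1390; -0.1390 0.7733]  K=[0.6258 -0.0256; 0.0720 -0.5546]  nu=[0.3213, 3.5438]  x^+=[-0.4032, 0.4976]  P^+=[0.3031 0.0640; 0.0640 0.4262]
step 2: x^-=[-0.2489, 0.4976]  P^-=[0.6638 0.2251; 0.2251 0.6662]  H_jac=[0.9692 0.0000; 0.0000 -0.4773]  S=[1.0435 -0.1502; -0.1502 0.6418]  K=[0.6130 -0.0240; 0.1426 -0.4621]  nu=[0.4863, -3.1387]  x^+=[0.1246, 2.0174]  P^+=[0.2668 0.0837; 0.0837 0.4881]

K[1,1] = -0.4621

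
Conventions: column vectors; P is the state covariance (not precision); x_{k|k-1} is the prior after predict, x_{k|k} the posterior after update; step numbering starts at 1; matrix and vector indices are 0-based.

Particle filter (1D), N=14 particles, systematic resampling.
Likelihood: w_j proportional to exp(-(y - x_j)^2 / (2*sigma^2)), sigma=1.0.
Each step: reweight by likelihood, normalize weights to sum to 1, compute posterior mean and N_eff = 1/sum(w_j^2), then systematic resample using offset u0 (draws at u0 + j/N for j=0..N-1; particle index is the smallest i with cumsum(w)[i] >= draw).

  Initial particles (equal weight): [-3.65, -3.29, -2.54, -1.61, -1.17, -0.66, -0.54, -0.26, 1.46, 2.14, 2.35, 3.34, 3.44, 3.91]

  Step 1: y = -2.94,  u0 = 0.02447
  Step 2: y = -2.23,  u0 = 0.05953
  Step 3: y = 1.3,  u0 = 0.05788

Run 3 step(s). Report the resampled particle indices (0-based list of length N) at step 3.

resampled_idx = [10, 10, 11, 11, 12, 12, 12, 13, 13, 13, 13, 13, 13, 13]

step 1: w=[0.2272, 0.2750, 0.2699, 0.1207, 0.0610, 0.0217, 0.0164, 0.0081, 0.0000, 0.0000, 0.0000, 0.0000, 0.0000, 0.0000]  mean=-2.7104  Neff=4.5629  idx=[0, 0, 0, 1, 1, 1, 1, 2, 2, 2, 2, 3, 3, 4]
step 2: w=[0.0388, 0.0388, 0.0388, 0.0606, 0.0606, 0.0606, 0.0606, 0.1013, 0.1013, 0.1013, 0.1013, 0.0877, 0.0877, 0.0606]  mean=-2.6048  Neff=12.6085  idx=[1, 3, 4, 5, 6, 7, 8, 8, 9, 10, 11, 11, 12, 13]
step 3: w=[0.0001, 0.0003, 0.0003, 0.0003, 0.0003, 0.0067, 0.0067, 0.0067, 0.0067, 0.0067, 0.1541, 0.1541, 0.1541, 0.5032]  mean=-1.4216  Neff=3.0801  idx=[10, 10, 11, 11, 12, 12, 12, 13, 13, 13, 13, 13, 13, 13]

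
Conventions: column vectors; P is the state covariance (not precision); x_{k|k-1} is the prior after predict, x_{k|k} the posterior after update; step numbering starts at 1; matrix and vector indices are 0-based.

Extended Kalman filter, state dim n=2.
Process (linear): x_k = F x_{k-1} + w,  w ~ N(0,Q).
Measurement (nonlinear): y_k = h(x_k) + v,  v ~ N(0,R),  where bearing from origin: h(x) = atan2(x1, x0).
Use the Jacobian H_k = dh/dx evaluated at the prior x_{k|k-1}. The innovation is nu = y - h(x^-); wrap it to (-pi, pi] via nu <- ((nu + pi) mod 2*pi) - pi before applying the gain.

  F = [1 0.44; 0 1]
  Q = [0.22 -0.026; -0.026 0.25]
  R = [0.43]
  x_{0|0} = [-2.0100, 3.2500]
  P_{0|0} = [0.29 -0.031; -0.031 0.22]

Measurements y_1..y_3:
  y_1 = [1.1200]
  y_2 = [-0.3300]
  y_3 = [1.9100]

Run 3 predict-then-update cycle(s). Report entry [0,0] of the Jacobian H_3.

step 1: x^-=[-0.5800, 3.2500]  P^-=[0.5253 0.0398; 0.0398 0.4700]  H_jac=[-0.2982 -0.0532]  S=[0.4793]  K=[-0.3312; -0.0769]  nu=[-0.6274]  x^+=[-0.3722, 3.2983]  P^+=[0.4727 0.0276; 0.0276 0.4672]
step 2: x^-=[1.0791, 3.2983]  P^-=[0.8074 0.2071; 0.2071 0.7172]  H_jac=[-0.2739 0.0896]  S=[0.4862]  K=[-0.4167; 0.0155]  nu=[-1.5846]  x^+=[1.7394, 3.2737]  P^+=[0.7230 0.2103; 0.2103 0.7170]
step 3: x^-=[3.1798, 3.2737]  P^-=[1.2669 0.4998; 0.4998 0.9670]  H_jac=[-0.1572 0.1527]  S=[0.4599]  K=[-0.2671; 0.1502]  nu=[1.1100]  x^+=[2.8833, 3.4405]  P^+=[1.2341 0.5182; 0.5182 0.9567]

H_jac[0,0] = -0.1572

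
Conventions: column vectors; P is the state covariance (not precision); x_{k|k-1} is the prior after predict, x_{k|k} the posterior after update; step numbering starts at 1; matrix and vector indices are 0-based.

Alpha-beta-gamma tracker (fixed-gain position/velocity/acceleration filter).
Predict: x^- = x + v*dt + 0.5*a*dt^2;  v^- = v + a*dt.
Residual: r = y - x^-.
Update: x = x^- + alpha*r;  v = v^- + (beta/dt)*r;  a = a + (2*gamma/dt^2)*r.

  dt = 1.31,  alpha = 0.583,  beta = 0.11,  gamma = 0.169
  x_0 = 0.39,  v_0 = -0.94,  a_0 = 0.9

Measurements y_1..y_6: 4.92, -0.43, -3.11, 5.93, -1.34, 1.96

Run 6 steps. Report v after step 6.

step 1: x_pred=-0.0692  r=4.9892  x^+=2.8395  v^+=0.6579  a^+=1.8827
step 2: x_pred=5.3168  r=-5.7468  x^+=1.9664  v^+=2.6417  a^+=0.7508
step 3: x_pred=6.0712  r=-9.1812  x^+=0.7186  v^+=2.8542  a^+=-1.0575
step 4: x_pred=3.5502  r=2.3798  x^+=4.9376  v^+=1.6687  a^+=-0.5888
step 5: x_pred=6.6183  r=-7.9583  x^+=1.9786  v^+=0.2291  a^+=-2.1563
step 6: x_pred=0.4285  r=1.5315  x^+=1.3214  v^+=-2.4671  a^+=-1.8546

v_post = -2.4671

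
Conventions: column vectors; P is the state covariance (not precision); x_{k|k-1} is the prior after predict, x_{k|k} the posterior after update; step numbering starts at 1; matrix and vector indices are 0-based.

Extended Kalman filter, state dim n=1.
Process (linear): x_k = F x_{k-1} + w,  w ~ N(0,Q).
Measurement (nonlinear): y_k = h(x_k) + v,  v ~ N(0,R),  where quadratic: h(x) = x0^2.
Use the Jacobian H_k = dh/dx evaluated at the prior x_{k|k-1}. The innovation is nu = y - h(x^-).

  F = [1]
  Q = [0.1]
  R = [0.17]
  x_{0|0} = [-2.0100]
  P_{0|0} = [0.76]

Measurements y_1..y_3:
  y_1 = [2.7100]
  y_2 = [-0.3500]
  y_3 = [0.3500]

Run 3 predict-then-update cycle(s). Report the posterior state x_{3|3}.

step 1: x^-=[-2.0100]  P^-=[0.8600]  H_jac=[-4.0200]  S=[14.0679]  K=[-0.2458]  nu=[-1.3301]  x^+=[-1.6831]  P^+=[0.0104]
step 2: x^-=[-1.6831]  P^-=[0.1104]  H_jac=[-3.3663]  S=[1.4209]  K=[-0.2615]  nu=[-3.1829]  x^+=[-0.8507]  P^+=[0.0132]
step 3: x^-=[-0.8507]  P^-=[0.1132]  H_jac=[-1.7014]  S=[0.4977]  K=[-0.3870]  nu=[-0.3737]  x^+=[-0.7061]  P^+=[0.0387]

x_post = [-0.7061]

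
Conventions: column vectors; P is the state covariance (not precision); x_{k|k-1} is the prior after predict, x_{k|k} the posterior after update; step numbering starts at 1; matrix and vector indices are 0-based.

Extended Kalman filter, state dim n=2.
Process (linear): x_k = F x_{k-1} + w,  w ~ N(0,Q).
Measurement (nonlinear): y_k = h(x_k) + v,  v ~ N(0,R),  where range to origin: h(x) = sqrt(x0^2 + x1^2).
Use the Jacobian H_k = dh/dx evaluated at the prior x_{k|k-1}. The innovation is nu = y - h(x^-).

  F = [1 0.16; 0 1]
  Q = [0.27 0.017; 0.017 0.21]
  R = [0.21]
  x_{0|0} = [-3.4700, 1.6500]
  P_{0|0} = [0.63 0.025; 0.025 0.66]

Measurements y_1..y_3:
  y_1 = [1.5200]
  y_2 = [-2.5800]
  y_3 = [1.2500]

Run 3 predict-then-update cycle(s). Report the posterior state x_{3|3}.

x_post = [1.0648, -0.4544]

step 1: x^-=[-3.2060, 1.6500]  P^-=[0.9249 0.1476; 0.1476 0.8700]  H_jac=[-0.8892 0.4576]  S=[1.0033]  K=[-0.7524; 0.2660]  nu=[-2.0857]  x^+=[-1.6368, 1.0952]  P^+=[0.3570 0.3484; 0.3484 0.7990]
step 2: x^-=[-1.4616, 1.0952]  P^-=[0.7589 0.4932; 0.4932 1.0090]  H_jac=[-0.8003 0.5996]  S=[0.5855]  K=[-0.5322; 0.3593]  nu=[-4.4064]  x^+=[0.8834, -0.4878]  P^+=[0.5931 0.6052; 0.6052 0.9334]
step 3: x^-=[0.8054, -0.4878]  P^-=[1.0807 0.7715; 0.7715 1.1434]  H_jac=[0.8553 -0.5181]  S=[0.6237]  K=[0.8411; 0.1082]  nu=[0.3084]  x^+=[1.0648, -0.4544]  P^+=[0.6394 0.7147; 0.7147 1.1361]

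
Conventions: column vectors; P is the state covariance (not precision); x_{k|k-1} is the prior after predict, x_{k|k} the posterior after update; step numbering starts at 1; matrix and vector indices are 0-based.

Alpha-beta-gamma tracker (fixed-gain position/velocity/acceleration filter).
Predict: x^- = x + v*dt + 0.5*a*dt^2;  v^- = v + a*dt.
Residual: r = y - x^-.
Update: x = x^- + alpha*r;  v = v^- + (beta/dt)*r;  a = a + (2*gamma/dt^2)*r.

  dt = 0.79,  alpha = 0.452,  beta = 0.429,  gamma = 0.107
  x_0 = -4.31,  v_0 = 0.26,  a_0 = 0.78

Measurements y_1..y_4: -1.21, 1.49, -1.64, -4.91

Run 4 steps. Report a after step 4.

step 1: x_pred=-3.8612  r=2.6512  x^+=-2.6629  v^+=2.3159  a^+=1.6891
step 2: x_pred=-0.3062  r=1.7962  x^+=0.5057  v^+=4.6257  a^+=2.3050
step 3: x_pred=4.8792  r=-6.5192  x^+=1.9325  v^+=2.9064  a^+=0.0696
step 4: x_pred=4.2503  r=-9.1603  x^+=0.1099  v^+=-2.0130  a^+=-3.0714

a_post = -3.0714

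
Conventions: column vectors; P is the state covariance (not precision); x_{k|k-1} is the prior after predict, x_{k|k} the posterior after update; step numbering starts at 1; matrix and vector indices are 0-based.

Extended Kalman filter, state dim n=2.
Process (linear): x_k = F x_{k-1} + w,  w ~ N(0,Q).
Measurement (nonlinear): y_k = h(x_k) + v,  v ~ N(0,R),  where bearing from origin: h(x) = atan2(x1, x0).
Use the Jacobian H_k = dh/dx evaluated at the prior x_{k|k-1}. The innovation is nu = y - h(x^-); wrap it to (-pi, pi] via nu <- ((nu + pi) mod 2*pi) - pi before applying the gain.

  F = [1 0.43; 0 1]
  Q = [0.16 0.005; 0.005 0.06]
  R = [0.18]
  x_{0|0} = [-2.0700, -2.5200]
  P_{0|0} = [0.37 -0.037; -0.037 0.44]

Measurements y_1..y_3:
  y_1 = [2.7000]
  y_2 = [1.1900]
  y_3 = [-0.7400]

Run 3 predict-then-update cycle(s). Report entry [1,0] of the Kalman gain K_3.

step 1: x^-=[-3.1536, -2.5200]  P^-=[0.5795 0.1572; 0.1572 0.5000]  H_jac=[0.1546 -0.1935]  S=[0.2032]  K=[0.2914; -0.3566]  nu=[-1.1158]  x^+=[-3.4787, -2.1221]  P^+=[0.5623 0.1783; 0.1783 0.4742]
step 2: x^-=[-4.3912, -2.1221]  P^-=[0.9633 0.3872; 0.3872 0.5342]  H_jac=[0.0892 -0.1846]  S=[0.1931]  K=[0.0749; -0.3318]  nu=[-2.4018]  x^+=[-4.5711, -1.3253]  P^+=[0.9622 0.3920; 0.3920 0.5129]
step 3: x^-=[-5.1409, -1.3253]  P^-=[1.5542 0.6175; 0.6175 0.5729]  H_jac=[0.0470 -0.1824]  S=[0.1919]  K=[-0.2061; -0.3932]  nu=[2.1493]  x^+=[-5.5840, -2.1704]  P^+=[1.5460 0.6020; 0.6020 0.5432]

K[1,0] = -0.3932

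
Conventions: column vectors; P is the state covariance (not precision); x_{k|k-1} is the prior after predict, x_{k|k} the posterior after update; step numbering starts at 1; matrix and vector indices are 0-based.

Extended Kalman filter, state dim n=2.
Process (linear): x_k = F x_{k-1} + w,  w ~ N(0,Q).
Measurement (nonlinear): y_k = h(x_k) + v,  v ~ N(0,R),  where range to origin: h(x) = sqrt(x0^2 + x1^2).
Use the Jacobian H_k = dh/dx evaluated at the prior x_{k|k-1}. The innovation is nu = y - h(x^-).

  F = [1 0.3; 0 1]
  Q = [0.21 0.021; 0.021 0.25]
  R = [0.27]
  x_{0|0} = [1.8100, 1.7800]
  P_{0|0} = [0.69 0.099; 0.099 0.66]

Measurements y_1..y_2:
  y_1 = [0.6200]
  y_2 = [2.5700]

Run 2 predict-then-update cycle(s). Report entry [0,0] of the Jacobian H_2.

H_jac[0,0] = 0.8691

step 1: x^-=[2.3440, 1.7800]  P^-=[1.0188 0.3180; 0.3180 0.9100]  H_jac=[0.7964 0.6048]  S=[1.5553]  K=[0.6453; 0.5167]  nu=[-2.3233]  x^+=[0.8448, 0.5796]  P^+=[0.3711 -0.2006; -0.2006 0.4948]
step 2: x^-=[1.0186, 0.5796]  P^-=[0.5053 -0.0311; -0.0311 0.7448]  H_jac=[0.8691 0.4946]  S=[0.8071]  K=[0.5250; 0.4229]  nu=[1.3980]  x^+=[1.7526, 1.1708]  P^+=[0.2828 -0.2103; -0.2103 0.6005]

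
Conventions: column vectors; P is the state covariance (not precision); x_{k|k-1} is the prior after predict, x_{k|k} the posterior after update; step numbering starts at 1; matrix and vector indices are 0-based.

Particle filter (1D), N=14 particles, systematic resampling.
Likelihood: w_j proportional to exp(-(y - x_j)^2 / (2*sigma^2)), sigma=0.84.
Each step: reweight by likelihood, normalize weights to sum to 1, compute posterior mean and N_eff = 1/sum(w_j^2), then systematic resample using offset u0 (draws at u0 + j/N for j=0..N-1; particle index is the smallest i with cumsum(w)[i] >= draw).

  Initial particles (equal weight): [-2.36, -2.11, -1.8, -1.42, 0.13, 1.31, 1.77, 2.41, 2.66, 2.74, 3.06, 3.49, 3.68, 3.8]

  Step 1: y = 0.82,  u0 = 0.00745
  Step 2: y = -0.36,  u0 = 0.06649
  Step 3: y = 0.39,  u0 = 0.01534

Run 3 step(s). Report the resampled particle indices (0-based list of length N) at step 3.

step 1: w=[0.0003, 0.0009, 0.0031, 0.0114, 0.2861, 0.3381, 0.2115, 0.0668, 0.0364, 0.0294, 0.0114, 0.0026, 0.0012, 0.0007]  mean=1.2196  Neff=4.0355  idx=[3, 4, 4, 4, 4, 5, 5, 5, 5, 6, 6, 6, 7, 8]
step 2: w=[0.1001, 0.1872, 0.1872, 0.1872, 0.1872, 0.0308, 0.0308, 0.0308, 0.0308, 0.0089, 0.0089, 0.0089, 0.0010, 0.0003]  mean=0.1669  Neff=6.4839  idx=[0, 1, 1, 1, 2, 2, 3, 3, 3, 4, 4, 5, 7, 11]
step 3: w=[0.0089, 0.0868, 0.0868, 0.0868, 0.0868, 0.0868, 0.0868, 0.0868, 0.0868, 0.0868, 0.0868, 0.0500, 0.0500, 0.0236]  mean=0.2728  Neff=12.3621  idx=[1, 1, 2, 3, 4, 5, 6, 6, 7, 8, 9, 10, 10, 12]

resampled_idx = [1, 1, 2, 3, 4, 5, 6, 6, 7, 8, 9, 10, 10, 12]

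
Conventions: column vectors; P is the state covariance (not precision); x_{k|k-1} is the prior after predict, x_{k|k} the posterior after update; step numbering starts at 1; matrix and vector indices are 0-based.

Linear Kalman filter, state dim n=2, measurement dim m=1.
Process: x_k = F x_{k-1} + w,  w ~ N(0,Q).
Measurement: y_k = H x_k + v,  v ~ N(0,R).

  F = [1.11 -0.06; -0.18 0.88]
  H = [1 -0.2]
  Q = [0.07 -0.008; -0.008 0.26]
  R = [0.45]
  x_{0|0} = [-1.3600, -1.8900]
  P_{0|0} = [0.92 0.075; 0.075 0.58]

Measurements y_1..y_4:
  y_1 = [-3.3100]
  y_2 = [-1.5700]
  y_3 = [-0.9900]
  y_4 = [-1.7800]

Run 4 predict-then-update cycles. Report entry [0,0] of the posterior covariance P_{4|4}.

P_post[0,0] = 0.1856

step 1: x^-=[-1.3962, -1.4184]  P^-=[1.1956 -0.1484; -0.1484 0.7152]  S=[1.7336]  K=[0.7068; -0.1681]  nu=[-2.1975]  x^+=[-2.9494, -1.0490]  P^+=[0.3296 0.0576; 0.0576 0.6662]
step 2: x^-=[-3.2109, -0.3922]  P^-=[0.4708 -0.0521; -0.0521 0.7683]  S=[0.9724]  K=[0.4949; -0.2117]  nu=[1.5624]  x^+=[-2.4376, -0.7229]  P^+=[0.2326 0.0497; 0.0497 0.7248]
step 3: x^-=[-2.6624, -0.1974]  P^-=[0.3526 -0.0437; -0.0437 0.8131]  S=[0.8526]  K=[0.4238; -0.2419]  nu=[1.6329]  x^+=[-1.9703, -0.5924]  P^+=[0.1995 0.0438; 0.0438 0.7632]
step 4: x^-=[-2.1515, -0.1667]  P^-=[0.3127 -0.0449; -0.0449 0.8436]  S=[0.8144]  K=[0.3950; -0.2623]  nu=[0.3382]  x^+=[-2.0179, -0.2554]  P^+=[0.1856 0.0395; 0.0395 0.7875]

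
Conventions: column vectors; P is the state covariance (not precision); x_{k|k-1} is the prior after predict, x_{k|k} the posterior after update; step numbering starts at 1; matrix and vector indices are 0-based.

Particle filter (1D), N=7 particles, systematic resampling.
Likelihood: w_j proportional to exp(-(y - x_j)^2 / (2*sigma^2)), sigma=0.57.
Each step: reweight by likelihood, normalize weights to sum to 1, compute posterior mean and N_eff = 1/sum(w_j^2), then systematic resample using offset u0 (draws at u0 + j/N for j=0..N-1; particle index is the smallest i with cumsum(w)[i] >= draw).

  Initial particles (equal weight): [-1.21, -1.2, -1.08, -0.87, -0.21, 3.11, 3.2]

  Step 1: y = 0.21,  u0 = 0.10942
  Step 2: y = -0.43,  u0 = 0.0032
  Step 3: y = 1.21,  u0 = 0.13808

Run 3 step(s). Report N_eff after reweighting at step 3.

N_eff = 5.0705

step 1: w=[0.0409, 0.0427, 0.0704, 0.1514, 0.6946, 0.0000, 0.0000]  mean=-0.4544  Neff=1.9462  idx=[2, 3, 4, 4, 4, 4, 4]
step 2: w=[0.0884, 0.1257, 0.1572, 0.1572, 0.1572, 0.1572, 0.1572]  mean=-0.3699  Neff=6.7960  idx=[0, 1, 2, 3, 4, 5, 6]
step 3: w=[0.0014, 0.0057, 0.1986, 0.1986, 0.1986, 0.1986, 0.1986]  mean=-0.2149  Neff=5.0705  idx=[2, 3, 4, 4, 5, 6, 6]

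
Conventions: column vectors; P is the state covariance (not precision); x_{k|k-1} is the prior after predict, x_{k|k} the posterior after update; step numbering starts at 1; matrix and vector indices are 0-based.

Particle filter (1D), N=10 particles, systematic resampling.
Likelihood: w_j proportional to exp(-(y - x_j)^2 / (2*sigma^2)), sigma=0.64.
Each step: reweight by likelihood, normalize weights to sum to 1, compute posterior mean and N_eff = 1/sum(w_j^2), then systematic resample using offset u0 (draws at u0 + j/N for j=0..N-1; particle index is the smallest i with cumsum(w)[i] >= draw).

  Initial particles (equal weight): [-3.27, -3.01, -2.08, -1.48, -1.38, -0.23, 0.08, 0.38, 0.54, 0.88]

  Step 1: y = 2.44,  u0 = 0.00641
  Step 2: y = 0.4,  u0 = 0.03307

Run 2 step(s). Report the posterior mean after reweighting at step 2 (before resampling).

step 1: w=[0.0000, 0.0000, 0.0000, 0.0000, 0.0000, 0.0024, 0.0158, 0.0800, 0.1733, 0.7285]  mean=0.7658  Neff=1.7623  idx=[6, 8, 8, 9, 9, 9, 9, 9, 9, 9]
step 2: w=[0.1087, 0.1203, 0.1203, 0.0930, 0.0930, 0.0930, 0.0930, 0.0930, 0.0930, 0.0930]  mean=0.7113  Neff=9.8773  idx=[0, 1, 2, 2, 3, 4, 6, 7, 8, 9]

post_mean = 0.7113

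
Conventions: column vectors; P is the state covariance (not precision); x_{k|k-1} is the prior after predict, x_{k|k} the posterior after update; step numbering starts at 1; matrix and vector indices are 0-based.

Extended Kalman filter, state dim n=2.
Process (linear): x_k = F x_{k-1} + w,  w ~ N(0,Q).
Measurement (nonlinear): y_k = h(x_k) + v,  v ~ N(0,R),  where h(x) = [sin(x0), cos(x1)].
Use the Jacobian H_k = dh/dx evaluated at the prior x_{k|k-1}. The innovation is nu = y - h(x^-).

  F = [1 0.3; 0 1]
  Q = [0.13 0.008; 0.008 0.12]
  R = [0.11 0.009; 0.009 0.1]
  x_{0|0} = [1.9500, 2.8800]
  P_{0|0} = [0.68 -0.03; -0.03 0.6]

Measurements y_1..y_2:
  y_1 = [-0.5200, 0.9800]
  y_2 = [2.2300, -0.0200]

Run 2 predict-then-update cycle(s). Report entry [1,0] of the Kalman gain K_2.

step 1: x^-=[2.8140, 2.8800]  P^-=[0.8460 0.1580; 0.1580 0.7200]  H_jac=[-0.9468 0.0000; 0.0000 -0.2586]  S=[0.8684 0.0477; 0.0477 0.1482]  K=[-0.9236 0.0215; -0.1051 -1.2230]  nu=[-0.8418, 1.9460]  x^+=[3.6332, 0.5886]  P^+=[0.1071 0.0238; 0.0238 0.4765]
step 2: x^-=[3.8098, 0.5886]  P^-=[0.2943 0.1748; 0.1748 0.5965]  H_jac=[-0.7849 0.0000; 0.0000 -0.5552]  S=[0.2913 0.0852; 0.0852 0.2839]  K=[-0.7596 -0.1139; -0.1424 -1.1240]  nu=[2.8496, -0.8517]  x^+=[1.7422, 1.1402]  P^+=[0.1078 0.0328; 0.0328 0.2048]

K[1,0] = -0.1424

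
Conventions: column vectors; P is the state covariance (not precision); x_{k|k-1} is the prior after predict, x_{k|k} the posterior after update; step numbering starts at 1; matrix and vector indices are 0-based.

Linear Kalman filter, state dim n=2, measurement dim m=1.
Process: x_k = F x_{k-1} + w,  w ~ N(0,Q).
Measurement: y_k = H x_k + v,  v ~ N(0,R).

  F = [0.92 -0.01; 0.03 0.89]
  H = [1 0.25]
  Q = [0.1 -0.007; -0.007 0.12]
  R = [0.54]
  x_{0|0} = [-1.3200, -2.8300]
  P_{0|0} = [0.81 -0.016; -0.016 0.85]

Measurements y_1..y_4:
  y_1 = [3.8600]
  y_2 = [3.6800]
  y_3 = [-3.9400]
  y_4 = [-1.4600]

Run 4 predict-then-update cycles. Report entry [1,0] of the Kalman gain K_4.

K[1,0] = 0.0573

step 1: x^-=[-1.1861, -2.5583]  P^-=[0.7860 -0.0053; -0.0053 0.7932]  S=[1.3729]  K=[0.5715; 0.1406]  nu=[5.6857]  x^+=[2.0634, -1.7591]  P^+=[0.3375 -0.1156; -0.1156 0.7660]
step 2: x^-=[1.9159, -1.5037]  P^-=[0.3879 -0.0991; -0.0991 0.7209]  S=[0.9234]  K=[0.3932; 0.0878]  nu=[2.1400]  x^+=[2.7574, -1.3157]  P^+=[0.2451 -0.1310; -0.1310 0.7138]
step 3: x^-=[2.5500, -1.0883]  P^-=[0.3099 -0.1138; -0.1138 0.6786]  S=[0.8354]  K=[0.3369; 0.0668]  nu=[-6.2179]  x^+=[0.4550, -1.5038]  P^+=[0.2151 -0.1326; -0.1326 0.6749]
step 4: x^-=[0.4337, -1.3247]  P^-=[0.2846 -0.1156; -0.1156 0.6477]  S=[0.8072]  K=[0.3167; 0.0573]  nu=[-1.5625]  x^+=[-0.0612, -1.4143]  P^+=[0.2036 -0.1303; -0.1303 0.6450]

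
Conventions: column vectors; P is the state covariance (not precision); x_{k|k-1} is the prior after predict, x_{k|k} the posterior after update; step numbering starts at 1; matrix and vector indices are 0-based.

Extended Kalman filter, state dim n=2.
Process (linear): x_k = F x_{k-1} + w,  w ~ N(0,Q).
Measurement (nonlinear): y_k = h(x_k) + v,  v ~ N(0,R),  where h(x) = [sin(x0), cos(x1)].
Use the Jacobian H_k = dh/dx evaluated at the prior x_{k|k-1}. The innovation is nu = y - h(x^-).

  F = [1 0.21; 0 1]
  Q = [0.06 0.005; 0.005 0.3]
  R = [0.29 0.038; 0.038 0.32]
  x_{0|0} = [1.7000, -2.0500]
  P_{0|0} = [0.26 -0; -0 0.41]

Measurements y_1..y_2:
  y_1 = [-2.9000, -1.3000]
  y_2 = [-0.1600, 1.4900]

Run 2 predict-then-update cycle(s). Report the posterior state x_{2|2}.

step 1: x^-=[1.2695, -2.0500]  P^-=[0.3381 0.0911; 0.0911 0.7100]  H_jac=[0.2968 0.0000; 0.0000 0.8874]  S=[0.3198 0.0620; 0.0620 0.8791]  K=[0.3000 0.0708; -0.0551 0.7206]  nu=[-3.8550, -0.8389]  x^+=[0.0535, -2.4419]  P^+=[0.3023 0.0384; 0.0384 0.2575]
step 2: x^-=[-0.4593, -2.4419]  P^-=[0.3897 0.0975; 0.0975 0.5575]  H_jac=[0.8964 0.0000; 0.0000 0.6440]  S=[0.6031 0.0943; 0.0943 0.5512]  K=[0.5768 0.0152; 0.0442 0.6438]  nu=[0.2833, 2.2551]  x^+=[-0.2615, -0.9777]  P^+=[0.1873 0.0416; 0.0416 0.3225]

x_post = [-0.2615, -0.9777]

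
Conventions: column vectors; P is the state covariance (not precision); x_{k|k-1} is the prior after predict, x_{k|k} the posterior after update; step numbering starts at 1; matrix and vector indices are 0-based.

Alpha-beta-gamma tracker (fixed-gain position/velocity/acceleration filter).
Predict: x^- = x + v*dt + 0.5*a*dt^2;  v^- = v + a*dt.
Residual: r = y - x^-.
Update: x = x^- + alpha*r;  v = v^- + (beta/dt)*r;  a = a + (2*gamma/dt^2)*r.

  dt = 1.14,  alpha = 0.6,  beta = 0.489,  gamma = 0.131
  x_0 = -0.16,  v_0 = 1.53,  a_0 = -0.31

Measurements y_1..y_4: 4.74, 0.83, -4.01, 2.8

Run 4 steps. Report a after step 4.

a_post = -0.3820

step 1: x_pred=1.3828  r=3.3572  x^+=3.3971  v^+=2.6167  a^+=0.3668
step 2: x_pred=6.6185  r=-5.7885  x^+=3.1454  v^+=0.5519  a^+=-0.8001
step 3: x_pred=3.2546  r=-7.2646  x^+=-1.1041  v^+=-3.4764  a^+=-2.2647
step 4: x_pred=-6.5388  r=9.3388  x^+=-0.9355  v^+=-2.0523  a^+=-0.3820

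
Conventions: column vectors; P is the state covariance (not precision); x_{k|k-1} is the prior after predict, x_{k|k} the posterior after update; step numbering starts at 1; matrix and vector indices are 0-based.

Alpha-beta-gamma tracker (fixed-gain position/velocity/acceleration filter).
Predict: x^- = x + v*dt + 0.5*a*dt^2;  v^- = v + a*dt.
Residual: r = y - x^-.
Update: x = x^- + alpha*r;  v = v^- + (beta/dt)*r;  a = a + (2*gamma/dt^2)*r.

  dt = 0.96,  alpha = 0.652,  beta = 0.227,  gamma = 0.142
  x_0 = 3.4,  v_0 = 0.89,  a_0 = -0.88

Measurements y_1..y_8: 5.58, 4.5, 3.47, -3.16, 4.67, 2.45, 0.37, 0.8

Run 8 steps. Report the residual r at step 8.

step 1: x_pred=3.8489  r=1.7311  x^+=4.9776  v^+=0.4545  a^+=-0.3465
step 2: x_pred=5.2542  r=-0.7542  x^+=4.7625  v^+=-0.0565  a^+=-0.5790
step 3: x_pred=4.4415  r=-0.9715  x^+=3.8081  v^+=-0.8420  a^+=-0.8783
step 4: x_pred=2.5950  r=-5.7550  x^+=-1.1573  v^+=-3.0460  a^+=-2.6518
step 5: x_pred=-5.3034  r=9.9734  x^+=1.1993  v^+=-3.2335  a^+=0.4216
step 6: x_pred=-1.7106  r=4.1606  x^+=1.0021  v^+=-1.8449  a^+=1.7037
step 7: x_pred=0.0161  r=0.3539  x^+=0.2468  v^+=-0.1256  a^+=1.8128
step 8: x_pred=0.9616  r=-0.1616  x^+=0.8562  v^+=1.5764  a^+=1.7630

resid = -0.1616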